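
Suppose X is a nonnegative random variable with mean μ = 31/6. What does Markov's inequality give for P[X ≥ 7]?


μ = E[X] = 31/6, a = 7.
Markov: P[X ≥ 7] ≤ μ/a = (31/6)/7 = 31/42.
Numerically: ≈ 0.73810.
(Since a = 7 > μ = 5.16667, the bound 31/42 is < 1 and informative.)

P[X ≥ 7] ≤ 31/42 ≈ 0.73810.


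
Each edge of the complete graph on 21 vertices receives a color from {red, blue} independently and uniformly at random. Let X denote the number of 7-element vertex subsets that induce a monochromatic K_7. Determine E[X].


Let X = Σ_S X_S over the C(21, 7) = 116280 subsets S of size 7, where X_S = 1 if the K_7 on S is monochromatic.
For a fixed S, the K_7 on S has C(7, 2) = 21 edges. P[all 21 edges red] = (1/2)^21, and likewise for blue, so P[monochromatic] = 2·(1/2)^21 = 2^{1 − 21} = 1/1048576.
By linearity: E[X] = C(21, 7) · 2^{1 − 21} = 116280 · 1/1048576 = 14535/131072.
Numerically: E[X] ≈ 0.111.

E[X] = C(21,7)·2^(1−C(7,2)) = 14535/131072 ≈ 0.111.


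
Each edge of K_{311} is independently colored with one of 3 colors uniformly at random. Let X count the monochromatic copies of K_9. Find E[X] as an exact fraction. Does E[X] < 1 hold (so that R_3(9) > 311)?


E[X] = C(311, 9) · 3^{1 − 36} = 66733530156060130 · 3^{−35} = 66733530156060130/50031545098999707.
As a reduced fraction: E[X] = 66733530156060130/50031545098999707 ≈ 1.33383.
Is E[X] < 1? NO.
Since E[X] ≥ 1, the first-moment bound is inconclusive at n = 311; it does NOT by itself certify R_3(9) > 311.

E[X] = 66733530156060130/50031545098999707 ≈ 1.33383; E[X] ≥ 1; first-moment method inconclusive here.


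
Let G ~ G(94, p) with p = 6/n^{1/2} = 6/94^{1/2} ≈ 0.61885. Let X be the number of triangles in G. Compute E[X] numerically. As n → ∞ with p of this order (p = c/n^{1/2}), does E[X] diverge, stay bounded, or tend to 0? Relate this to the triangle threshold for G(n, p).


Number of potential triangles: C(94, 3) = 134044.
Each occurs with probability p³ ≈ (0.61885)³ ≈ 2.3700744e-01.
By linearity: E[X] = C(94, 3)·p³ ≈ 134044 · 2.3700744e-01 ≈ 31769.42466.
Since α = 1/2 < 1, p = c/n^{1/2} ≫ 1/n is above the triangle threshold p ~ 1/n. Asymptotically E[X] ~ (c³/6)·n^{3(1−α)} = (6³/6)·n^{1.5} → ∞; triangles are abundant w.h.p.

E[X] ≈ 31769.42466; in regime p = Θ(1/n^{1/2}) E[X] diverges (above the triangle threshold p ~ 1/n).


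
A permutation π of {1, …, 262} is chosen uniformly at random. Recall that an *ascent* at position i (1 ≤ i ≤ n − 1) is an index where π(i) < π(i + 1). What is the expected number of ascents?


Write X = Σ X_I over i = 1, …, 261, with X_I the indicator of one ascent.
There are 261 indicators.
For each fixed i, the pair (π(i), π(i+1)) is a uniformly random ordered pair of distinct values from {1, …, 262}; by symmetry P[π(i) < π(i+1)] = 1/2.
By linearity: E[X] = 261 · (1/2) = (262 − 1) · (1/2) = 261/2 ≈ 130.500000.

E[X] = 261/2 = 130.500000.


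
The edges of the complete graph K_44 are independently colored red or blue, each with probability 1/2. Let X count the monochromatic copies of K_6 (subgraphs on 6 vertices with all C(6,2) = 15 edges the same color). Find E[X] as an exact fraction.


Let X = Σ_S X_S over the C(44, 6) = 7059052 subsets S of size 6, where X_S = 1 if the K_6 on S is monochromatic.
For a fixed S, the K_6 on S has C(6, 2) = 15 edges. P[all 15 edges red] = (1/2)^15, and likewise for blue, so P[monochromatic] = 2·(1/2)^15 = 2^{1 − 15} = 1/16384.
By linearity of expectation: E[X] = C(44, 6) · 2^{1 − 15} = 7059052 · 1/16384 = 1764763/4096.
Numerically: E[X] ≈ 430.85034.

E[X] = C(44,6)·2^(1−C(6,2)) = 1764763/4096 ≈ 430.85034.


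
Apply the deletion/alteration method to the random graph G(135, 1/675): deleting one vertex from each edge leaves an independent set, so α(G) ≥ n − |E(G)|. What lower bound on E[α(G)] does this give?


E[|E(G)|] = C(135, 2)·p = 9045 · (1/675) = 67/5.
E[α(G)] ≥ n − E[|E(G)|] = 135 − 67/5 = 608/5.
Numerically: ≈ 121.600.
(This is only a lower bound; the true E[α(G)] may be larger.)

E[α(G)] ≥ 608/5 ≈ 121.600.


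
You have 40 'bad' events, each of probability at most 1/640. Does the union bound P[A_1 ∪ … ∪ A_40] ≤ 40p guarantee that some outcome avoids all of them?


Union bound: P[∪_{i=1}^{40} A_i] ≤ Σ_i P[A_i] ≤ 40·p = 40·(1/640) = 1/16.
Numerically: 1/16 ≈ 0.06250.
Is 1/16 < 1? YES.
Since P[∪ A_i] ≤ 1/16 < 1, the complement has P[∩ A_i^c] ≥ 1 − 1/16 = 15/16 > 0, so some outcome avoids every A_i.

40·p = 1/16 ≈ 0.06250; existence CERTIFIED by the union bound.


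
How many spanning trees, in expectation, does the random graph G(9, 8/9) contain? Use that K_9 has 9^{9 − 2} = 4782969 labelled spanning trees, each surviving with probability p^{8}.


K_9 has 9^{9 − 2} = 4782969 labelled spanning trees.
For each such spanning tree H, let X_H = 1 if all 8 edges of H are present in G. Then P[X_H = 1] = p^{8} = (8/9)^{8} = 16777216/43046721.
By linearity of expectation: E[X] = Σ_H E[X_H] = 4782969 · p^{8} = 4782969 · 16777216/43046721 = 16777216/9.
Numerically: E[X] ≈ 1.86414e+06.

E[X] = 4782969 · (8/9)^{8} = 16777216/9 ≈ 1.86414e+06.


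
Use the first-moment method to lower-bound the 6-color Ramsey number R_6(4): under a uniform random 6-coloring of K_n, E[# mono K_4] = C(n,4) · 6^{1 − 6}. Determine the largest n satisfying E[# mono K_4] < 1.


We need C(n, 4) · 6^{1 − 6} < 1, i.e. C(n, 4) < 6^{6 − 1} = 7776.
Check values of n near the boundary:
  n = 18: C(18, 4) = 3060; 3060 < 7776? YES
  n = 19: C(19, 4) = 3876; 3876 < 7776? YES
  n = 20: C(20, 4) = 4845; 4845 < 7776? YES
  n = 21: C(21, 4) = 5985; 5985 < 7776? YES
  n = 22: C(22, 4) = 7315; 7315 < 7776? YES
  n = 23: C(23, 4) = 8855; 8855 < 7776? NO
  n = 24: C(24, 4) = 10626; 10626 < 7776? NO
  n = 25: C(25, 4) = 12650; 12650 < 7776? NO
The largest n with C(n, 4) < 7776 is n = 22 (where E[X] = 7315/7776 ≈ 0.940715). Hence R_6(4) > 22, i.e. R_6(4) ≥ 23.

Largest n = 22; hence R_6(4) > 22.


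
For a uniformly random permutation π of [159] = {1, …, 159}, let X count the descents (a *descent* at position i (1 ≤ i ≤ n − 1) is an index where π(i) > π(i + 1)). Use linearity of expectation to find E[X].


Write X = Σ X_I over i = 1, …, 158, with X_I the indicator of one descent.
There are 158 indicators.
For each fixed i, the pair (π(i), π(i+1)) is a uniformly random ordered pair of distinct values from {1, …, 159}; by symmetry P[π(i) > π(i+1)] = 1/2.
By linearity: E[X] = 158 · (1/2) = (159 − 1) · (1/2) = 79 ≈ 79.000.

E[X] = 79 = 79.000.


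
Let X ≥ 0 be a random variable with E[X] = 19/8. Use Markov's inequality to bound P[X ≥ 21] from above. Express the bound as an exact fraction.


μ = E[X] = 19/8, a = 21.
Markov: P[X ≥ 21] ≤ μ/a = (19/8)/21 = 19/168.
Numerically: ≈ 0.11310.
(Since a = 21 > μ = 2.37500, the bound 19/168 is < 1 and informative.)

P[X ≥ 21] ≤ 19/168 ≈ 0.11310.


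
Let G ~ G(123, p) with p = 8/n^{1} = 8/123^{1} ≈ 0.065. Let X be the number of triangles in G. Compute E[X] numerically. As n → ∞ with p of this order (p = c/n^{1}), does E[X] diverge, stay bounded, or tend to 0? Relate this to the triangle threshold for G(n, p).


Number of potential triangles: C(123, 3) = 302621.
Each occurs with probability p³ ≈ (0.065)³ ≈ 2.75141e-04.
By linearity: E[X] = C(123, 3)·p³ ≈ 302621 · 2.75141e-04 ≈ 83.263.
Here α = 1, so p = 8/n is exactly at the triangle threshold p ~ 1/n. Asymptotically E[X] → c³/6 = 8³/6 = 256/3 ≈ 85.333, a bounded constant. In this regime the triangle count is asymptotically Poisson(c³/6).

E[X] ≈ 83.263; in regime p = Θ(1/n^{1}) E[X] stays bounded (at the triangle threshold p ~ 1/n).


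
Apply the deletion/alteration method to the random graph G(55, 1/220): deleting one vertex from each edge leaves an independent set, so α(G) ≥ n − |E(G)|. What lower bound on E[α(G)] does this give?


E[|E(G)|] = C(55, 2)·p = 1485 · (1/220) = 27/4.
E[α(G)] ≥ n − E[|E(G)|] = 55 − 27/4 = 193/4.
Numerically: ≈ 48.2500.
(This is only a lower bound; the true E[α(G)] may be larger.)

E[α(G)] ≥ 193/4 ≈ 48.2500.


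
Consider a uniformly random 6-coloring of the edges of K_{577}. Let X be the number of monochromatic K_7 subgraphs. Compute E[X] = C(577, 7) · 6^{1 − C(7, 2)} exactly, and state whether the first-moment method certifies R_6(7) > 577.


E[X] = C(577, 7) · 6^{1 − 21} = 4073186129881440 · 6^{−20} = 4073186129881440/3656158440062976.
As a reduced fraction: E[X] = 42429022186265/38084983750656 ≈ 1.11406.
Is E[X] < 1? NO.
Since E[X] ≥ 1, the first-moment bound is inconclusive at n = 577; it does NOT by itself certify R_6(7) > 577.

E[X] = 42429022186265/38084983750656 ≈ 1.11406; E[X] ≥ 1; first-moment method inconclusive here.


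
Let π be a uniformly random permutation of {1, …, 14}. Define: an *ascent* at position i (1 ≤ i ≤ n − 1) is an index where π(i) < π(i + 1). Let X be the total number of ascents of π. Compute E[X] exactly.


Write X = Σ X_I over i = 1, …, 13, with X_I the indicator of one ascent.
There are 13 indicators.
For each fixed i, the pair (π(i), π(i+1)) is a uniformly random ordered pair of distinct values from {1, …, 14}; by symmetry P[π(i) < π(i+1)] = 1/2.
By linearity: E[X] = 13 · (1/2) = (14 − 1) · (1/2) = 13/2 ≈ 6.5000.

E[X] = 13/2 = 6.5000.


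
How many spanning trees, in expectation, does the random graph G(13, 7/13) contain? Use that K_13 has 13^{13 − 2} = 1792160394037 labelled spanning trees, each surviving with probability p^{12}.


K_13 has 13^{13 − 2} = 1792160394037 labelled spanning trees.
For each such spanning tree H, let X_H = 1 if all 12 edges of H are present in G. Then P[X_H = 1] = p^{12} = (7/13)^{12} = 13841287201/23298085122481.
By linearity of expectation: E[X] = Σ_H E[X_H] = 1792160394037 · p^{12} = 1792160394037 · 13841287201/23298085122481 = 13841287201/13.
Numerically: E[X] ≈ 1.06471e+09.

E[X] = 1792160394037 · (7/13)^{12} = 13841287201/13 ≈ 1.06471e+09.


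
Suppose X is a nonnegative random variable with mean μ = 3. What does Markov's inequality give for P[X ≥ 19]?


μ = E[X] = 3, a = 19.
Markov: P[X ≥ 19] ≤ μ/a = (3)/19 = 3/19.
Numerically: ≈ 0.158.
(Since a = 19 > μ = 3.000, the bound 3/19 is < 1 and informative.)

P[X ≥ 19] ≤ 3/19 ≈ 0.158.


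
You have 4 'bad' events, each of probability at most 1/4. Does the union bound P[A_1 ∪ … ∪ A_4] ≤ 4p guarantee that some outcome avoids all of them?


Union bound: P[∪_{i=1}^{4} A_i] ≤ Σ_i P[A_i] ≤ 4·p = 4·(1/4) = 1.
Numerically: 1 ≈ 1.0000000.
Is 1 < 1? NO.
Since the bound 1 is ≥ 1, the union bound is uninformative here; it does NOT by itself certify existence.

4·p = 1 ≈ 1.0000000; existence NOT certified by the union bound.


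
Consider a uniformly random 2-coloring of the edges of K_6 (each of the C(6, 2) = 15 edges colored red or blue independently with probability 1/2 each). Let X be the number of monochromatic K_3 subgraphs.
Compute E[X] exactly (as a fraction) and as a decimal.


Let X = Σ_S X_S over the C(6, 3) = 20 subsets S of size 3, where X_S = 1 if the K_3 on S is monochromatic.
For a fixed S, the K_3 on S has C(3, 2) = 3 edges. P[all 3 edges red] = (1/2)^3, and likewise for blue, so P[monochromatic] = 2·(1/2)^3 = 2^{1 − 3} = 1/4.
Summing: E[X] = C(6, 3) · 2^{1 − 3} = 20 · 1/4 = 5.
Numerically: E[X] ≈ 5.000000.

E[X] = C(6,3)·2^(1−C(3,2)) = 5 ≈ 5.000000.


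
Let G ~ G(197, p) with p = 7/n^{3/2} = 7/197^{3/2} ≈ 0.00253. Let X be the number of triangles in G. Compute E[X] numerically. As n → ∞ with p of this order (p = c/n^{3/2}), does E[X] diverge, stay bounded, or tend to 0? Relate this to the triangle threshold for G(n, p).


Number of potential triangles: C(197, 3) = 1254890.
Each occurs with probability p³ ≈ (0.00253)³ ≈ 1.62254e-08.
By linearity: E[X] = C(197, 3)·p³ ≈ 1254890 · 1.62254e-08 ≈ 0.020.
Since α = 3/2 > 1, p = c/n^{3/2} = o(1/n) is below the triangle threshold p ~ 1/n. Asymptotically E[X] ~ (c³/6)·n^{3(1−α)} = (7³/6)·n^{-1.5} → 0, so by Markov's inequality G has no triangles w.h.p.

E[X] ≈ 0.020; in regime p = Θ(1/n^{3/2}) E[X] tends to 0 (below the triangle threshold p ~ 1/n).


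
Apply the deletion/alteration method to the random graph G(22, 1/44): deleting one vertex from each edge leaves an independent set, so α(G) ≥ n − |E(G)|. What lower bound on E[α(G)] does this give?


E[|E(G)|] = C(22, 2)·p = 231 · (1/44) = 21/4.
E[α(G)] ≥ n − E[|E(G)|] = 22 − 21/4 = 67/4.
Numerically: ≈ 16.75000.
(This is only a lower bound; the true E[α(G)] may be larger.)

E[α(G)] ≥ 67/4 ≈ 16.75000.


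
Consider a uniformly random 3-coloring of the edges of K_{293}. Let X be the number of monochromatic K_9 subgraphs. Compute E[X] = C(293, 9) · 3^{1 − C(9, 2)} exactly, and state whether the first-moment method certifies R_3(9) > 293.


E[X] = C(293, 9) · 3^{1 − 36} = 38740172144007620 · 3^{−35} = 38740172144007620/50031545098999707.
As a reduced fraction: E[X] = 38740172144007620/50031545098999707 ≈ 0.774.
Is E[X] < 1? YES.
Since E[X] < 1, there exists a 3-coloring of K_{293} with no monochromatic K_9; hence R_3(9) > 293.

E[X] = 38740172144007620/50031545098999707 ≈ 0.774; E[X] < 1, so R_3(9) > 293.


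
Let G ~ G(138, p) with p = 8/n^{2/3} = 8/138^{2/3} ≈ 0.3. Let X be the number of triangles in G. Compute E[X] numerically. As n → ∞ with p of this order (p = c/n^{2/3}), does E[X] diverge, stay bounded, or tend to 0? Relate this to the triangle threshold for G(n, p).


Number of potential triangles: C(138, 3) = 428536.
Each occurs with probability p³ ≈ (0.3)³ ≈ 2.68851e-02.
By linearity: E[X] = C(138, 3)·p³ ≈ 428536 · 2.68851e-02 ≈ 11521.237.
Since α = 2/3 < 1, p = c/n^{2/3} ≫ 1/n is above the triangle threshold p ~ 1/n. Asymptotically E[X] ~ (c³/6)·n^{3(1−α)} = (8³/6)·n^{1} → ∞; triangles are abundant w.h.p.

E[X] ≈ 11521.237; in regime p = Θ(1/n^{2/3}) E[X] diverges (above the triangle threshold p ~ 1/n).


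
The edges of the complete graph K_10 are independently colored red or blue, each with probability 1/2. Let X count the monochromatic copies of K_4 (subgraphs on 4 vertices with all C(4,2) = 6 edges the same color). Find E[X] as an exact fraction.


Let X = Σ_S X_S over the C(10, 4) = 210 subsets S of size 4, where X_S = 1 if the K_4 on S is monochromatic.
For a fixed S, the K_4 on S has C(4, 2) = 6 edges. P[all 6 edges red] = (1/2)^6, and likewise for blue, so P[monochromatic] = 2·(1/2)^6 = 2^{1 − 6} = 1/32.
By linearity of expectation: E[X] = C(10, 4) · 2^{1 − 6} = 210 · 1/32 = 105/16.
Numerically: E[X] ≈ 6.562500.

E[X] = C(10,4)·2^(1−C(4,2)) = 105/16 ≈ 6.562500.


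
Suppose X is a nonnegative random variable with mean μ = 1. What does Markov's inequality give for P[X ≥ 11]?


μ = E[X] = 1, a = 11.
Markov: P[X ≥ 11] ≤ μ/a = (1)/11 = 1/11.
Numerically: ≈ 0.0909.
(Since a = 11 > μ = 1.0000, the bound 1/11 is < 1 and informative.)

P[X ≥ 11] ≤ 1/11 ≈ 0.0909.


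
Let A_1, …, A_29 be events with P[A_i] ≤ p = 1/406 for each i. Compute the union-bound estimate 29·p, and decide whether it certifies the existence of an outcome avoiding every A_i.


Union bound: P[∪_{i=1}^{29} A_i] ≤ Σ_i P[A_i] ≤ 29·p = 29·(1/406) = 1/14.
Numerically: 1/14 ≈ 0.07143.
Is 1/14 < 1? YES.
Since P[∪ A_i] ≤ 1/14 < 1, the complement has P[∩ A_i^c] ≥ 1 − 1/14 = 13/14 > 0, so some outcome avoids every A_i.

29·p = 1/14 ≈ 0.07143; existence CERTIFIED by the union bound.


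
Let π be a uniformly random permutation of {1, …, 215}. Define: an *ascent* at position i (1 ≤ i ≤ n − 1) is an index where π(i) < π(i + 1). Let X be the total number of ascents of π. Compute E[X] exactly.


Write X = Σ X_I over i = 1, …, 214, with X_I the indicator of one ascent.
There are 214 indicators.
For each fixed i, the pair (π(i), π(i+1)) is a uniformly random ordered pair of distinct values from {1, …, 215}; by symmetry P[π(i) < π(i+1)] = 1/2.
By linearity: E[X] = 214 · (1/2) = (215 − 1) · (1/2) = 107 ≈ 107.00000.

E[X] = 107 = 107.00000.


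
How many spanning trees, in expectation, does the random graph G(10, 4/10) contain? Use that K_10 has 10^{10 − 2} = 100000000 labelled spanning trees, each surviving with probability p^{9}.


K_10 has 10^{10 − 2} = 100000000 labelled spanning trees.
For each such spanning tree H, let X_H = 1 if all 9 edges of H are present in G. Then P[X_H = 1] = p^{9} = (2/5)^{9} = 512/1953125.
Summing the indicators: E[X] = Σ_H E[X_H] = 100000000 · p^{9} = 100000000 · 512/1953125 = 131072/5.
Numerically: E[X] ≈ 26214.4.

E[X] = 100000000 · (2/5)^{9} = 131072/5 ≈ 26214.4.


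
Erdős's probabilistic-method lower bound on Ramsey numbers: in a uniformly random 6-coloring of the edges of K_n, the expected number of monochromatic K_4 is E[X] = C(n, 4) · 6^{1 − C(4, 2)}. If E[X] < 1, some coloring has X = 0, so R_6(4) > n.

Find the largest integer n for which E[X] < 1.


We need C(n, 4) · 6^{1 − 6} < 1, i.e. C(n, 4) < 6^{6 − 1} = 7776.
Check values of n near the boundary:
  n = 19: C(19, 4) = 3876; 3876 < 7776? YES
  n = 20: C(20, 4) = 4845; 4845 < 7776? YES
  n = 21: C(21, 4) = 5985; 5985 < 7776? YES
  n = 22: C(22, 4) = 7315; 7315 < 7776? YES
  n = 23: C(23, 4) = 8855; 8855 < 7776? NO
  n = 24: C(24, 4) = 10626; 10626 < 7776? NO
The largest n with C(n, 4) < 7776 is n = 22 (where E[X] = 7315/7776 ≈ 0.9407150). Hence R_6(4) > 22, i.e. R_6(4) ≥ 23.

Largest n = 22; hence R_6(4) > 22.


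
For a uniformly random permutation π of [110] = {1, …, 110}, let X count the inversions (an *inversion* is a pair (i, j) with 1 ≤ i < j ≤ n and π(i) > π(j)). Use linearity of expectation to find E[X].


Write X = Σ X_I over the C(110, 2) = 5995 pairs i < j, with X_I the indicator of one inversion.
There are 5995 indicators.
For each fixed pair i < j, the values π(i) and π(j) are two distinct elements of {1, …, 110} in uniformly random order; by symmetry P[π(i) > π(j)] = 1/2.
By linearity: E[X] = 5995 · (1/2) = C(110, 2) · (1/2) = 5995/2 = 5995/2 ≈ 2997.500.

E[X] = 5995/2 = 2997.500.


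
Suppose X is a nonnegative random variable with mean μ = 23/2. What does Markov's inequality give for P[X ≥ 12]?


μ = E[X] = 23/2, a = 12.
Markov: P[X ≥ 12] ≤ μ/a = (23/2)/12 = 23/24.
Numerically: ≈ 0.958.
(Since a = 12 > μ = 11.500, the bound 23/24 is < 1 and informative.)

P[X ≥ 12] ≤ 23/24 ≈ 0.958.


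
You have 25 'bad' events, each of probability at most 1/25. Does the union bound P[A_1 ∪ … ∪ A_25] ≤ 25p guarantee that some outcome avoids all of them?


Union bound: P[∪_{i=1}^{25} A_i] ≤ Σ_i P[A_i] ≤ 25·p = 25·(1/25) = 1.
Numerically: 1 ≈ 1.0000.
Is 1 < 1? NO.
Since the bound 1 is ≥ 1, the union bound is uninformative here; it does NOT by itself certify existence.

25·p = 1 ≈ 1.0000; existence NOT certified by the union bound.


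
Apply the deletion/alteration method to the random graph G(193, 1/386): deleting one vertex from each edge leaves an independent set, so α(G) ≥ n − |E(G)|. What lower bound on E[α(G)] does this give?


E[|E(G)|] = C(193, 2)·p = 18528 · (1/386) = 48.
E[α(G)] ≥ n − E[|E(G)|] = 193 − 48 = 145.
Numerically: ≈ 145.00000.
(This is only a lower bound; the true E[α(G)] may be larger.)

E[α(G)] ≥ 145 ≈ 145.00000.


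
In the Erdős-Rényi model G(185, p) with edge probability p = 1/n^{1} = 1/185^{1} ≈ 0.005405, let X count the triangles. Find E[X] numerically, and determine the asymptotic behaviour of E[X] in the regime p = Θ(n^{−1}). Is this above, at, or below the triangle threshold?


Number of potential triangles: C(185, 3) = 1038220.
Each occurs with probability p³ ≈ (0.005405)³ ≈ 1.579373e-07.
By linearity: E[X] = C(185, 3)·p³ ≈ 1038220 · 1.579373e-07 ≈ 0.1640.
Here α = 1, so p = 1/n is exactly at the triangle threshold p ~ 1/n. Asymptotically E[X] → c³/6 = 1³/6 = 1/6 ≈ 0.1667, a bounded constant. In this regime the triangle count is asymptotically Poisson(c³/6).

E[X] ≈ 0.1640; in regime p = Θ(1/n^{1}) E[X] stays bounded (at the triangle threshold p ~ 1/n).


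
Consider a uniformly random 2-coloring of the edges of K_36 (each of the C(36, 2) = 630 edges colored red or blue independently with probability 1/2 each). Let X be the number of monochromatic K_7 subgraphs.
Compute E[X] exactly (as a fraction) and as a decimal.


Let X = Σ_S X_S over the C(36, 7) = 8347680 subsets S of size 7, where X_S = 1 if the K_7 on S is monochromatic.
For a fixed S, the K_7 on S has C(7, 2) = 21 edges. P[all 21 edges red] = (1/2)^21, and likewise for blue, so P[monochromatic] = 2·(1/2)^21 = 2^{1 − 21} = 1/1048576.
By linearity: E[X] = C(36, 7) · 2^{1 − 21} = 8347680 · 1/1048576 = 260865/32768.
Numerically: E[X] ≈ 7.96097.

E[X] = C(36,7)·2^(1−C(7,2)) = 260865/32768 ≈ 7.96097.


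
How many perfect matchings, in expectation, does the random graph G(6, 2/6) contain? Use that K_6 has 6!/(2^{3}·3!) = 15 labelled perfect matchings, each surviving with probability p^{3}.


K_6 has 6!/(2^{3}·3!) = 15 labelled perfect matchings.
For each such perfect matching H, let X_H = 1 if all 3 edges of H are present in G. Then P[X_H = 1] = p^{3} = (1/3)^{3} = 1/27.
By linearity: E[X] = Σ_H E[X_H] = 15 · p^{3} = 15 · 1/27 = 5/9.
Numerically: E[X] ≈ 0.55556.

E[X] = 15 · (1/3)^{3} = 5/9 ≈ 0.55556.


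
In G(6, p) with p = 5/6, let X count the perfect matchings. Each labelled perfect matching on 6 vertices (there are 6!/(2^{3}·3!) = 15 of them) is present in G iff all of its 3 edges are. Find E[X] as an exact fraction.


K_6 has 6!/(2^{3}·3!) = 15 labelled perfect matchings.
For each such perfect matching H, let X_H = 1 if all 3 edges of H are present in G. Then P[X_H = 1] = p^{3} = (5/6)^{3} = 125/216.
Summing the indicators: E[X] = Σ_H E[X_H] = 15 · p^{3} = 15 · 125/216 = 625/72.
Numerically: E[X] ≈ 8.681.

E[X] = 15 · (5/6)^{3} = 625/72 ≈ 8.681.


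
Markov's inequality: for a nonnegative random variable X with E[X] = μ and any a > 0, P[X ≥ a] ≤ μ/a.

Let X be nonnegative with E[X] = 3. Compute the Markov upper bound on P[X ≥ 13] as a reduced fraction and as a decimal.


μ = E[X] = 3, a = 13.
Markov: P[X ≥ 13] ≤ μ/a = (3)/13 = 3/13.
Numerically: ≈ 0.23077.
(Since a = 13 > μ = 3.00000, the bound 3/13 is < 1 and informative.)

P[X ≥ 13] ≤ 3/13 ≈ 0.23077.


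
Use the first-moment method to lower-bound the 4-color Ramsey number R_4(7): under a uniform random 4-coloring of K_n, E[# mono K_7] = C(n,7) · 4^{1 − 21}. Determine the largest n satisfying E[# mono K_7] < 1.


We need C(n, 7) · 4^{1 − 21} < 1, i.e. C(n, 7) < 4^{21 − 1} = 1099511627776.
Check values of n near the boundary:
  n = 178: C(178, 7) = 996867063280; 996867063280 < 1099511627776? YES
  n = 179: C(179, 7) = 1037437234460; 1037437234460 < 1099511627776? YES
  n = 180: C(180, 7) = 1079414463600; 1079414463600 < 1099511627776? YES
  n = 181: C(181, 7) = 1122839183400; 1122839183400 < 1099511627776? NO
  n = 182: C(182, 7) = 1167752750736; 1167752750736 < 1099511627776? NO
  n = 183: C(183, 7) = 1214197462413; 1214197462413 < 1099511627776? NO
The largest n with C(n, 7) < 1099511627776 is n = 180 (where E[X] = 67463403975/68719476736 ≈ 0.9817). Hence R_4(7) > 180, i.e. R_4(7) ≥ 181.

Largest n = 180; hence R_4(7) > 180.


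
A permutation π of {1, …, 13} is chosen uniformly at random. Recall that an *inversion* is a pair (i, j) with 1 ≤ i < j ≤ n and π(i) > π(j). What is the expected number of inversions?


Write X = Σ X_I over the C(13, 2) = 78 pairs i < j, with X_I the indicator of one inversion.
There are 78 indicators.
For each fixed pair i < j, the values π(i) and π(j) are two distinct elements of {1, …, 13} in uniformly random order; by symmetry P[π(i) > π(j)] = 1/2.
By linearity: E[X] = 78 · (1/2) = C(13, 2) · (1/2) = 78/2 = 39 ≈ 39.0000.

E[X] = 39 = 39.0000.


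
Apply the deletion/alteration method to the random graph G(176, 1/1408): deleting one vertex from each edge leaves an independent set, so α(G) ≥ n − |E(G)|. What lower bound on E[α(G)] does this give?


E[|E(G)|] = C(176, 2)·p = 15400 · (1/1408) = 175/16.
E[α(G)] ≥ n − E[|E(G)|] = 176 − 175/16 = 2641/16.
Numerically: ≈ 165.062500.
(This is only a lower bound; the true E[α(G)] may be larger.)

E[α(G)] ≥ 2641/16 ≈ 165.062500.


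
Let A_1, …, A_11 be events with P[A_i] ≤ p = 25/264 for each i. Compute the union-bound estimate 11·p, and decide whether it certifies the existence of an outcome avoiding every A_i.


Union bound: P[∪_{i=1}^{11} A_i] ≤ Σ_i P[A_i] ≤ 11·p = 11·(25/264) = 25/24.
Numerically: 25/24 ≈ 1.041667.
Is 25/24 < 1? NO.
Since the bound 25/24 is ≥ 1, the union bound is uninformative here; it does NOT by itself certify existence.

11·p = 25/24 ≈ 1.041667; existence NOT certified by the union bound.


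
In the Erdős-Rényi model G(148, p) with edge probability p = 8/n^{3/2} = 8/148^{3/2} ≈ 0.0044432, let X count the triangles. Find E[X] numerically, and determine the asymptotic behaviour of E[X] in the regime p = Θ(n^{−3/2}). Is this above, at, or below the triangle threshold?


Number of potential triangles: C(148, 3) = 529396.
Each occurs with probability p³ ≈ (0.0044432)³ ≈ 8.7718711e-08.
By linearity: E[X] = C(148, 3)·p³ ≈ 529396 · 8.7718711e-08 ≈ 0.04644.
Since α = 3/2 > 1, p = c/n^{3/2} = o(1/n) is below the triangle threshold p ~ 1/n. Asymptotically E[X] ~ (c³/6)·n^{3(1−α)} = (8³/6)·n^{-1.5} → 0, so by Markov's inequality G has no triangles w.h.p.

E[X] ≈ 0.04644; in regime p = Θ(1/n^{3/2}) E[X] tends to 0 (below the triangle threshold p ~ 1/n).


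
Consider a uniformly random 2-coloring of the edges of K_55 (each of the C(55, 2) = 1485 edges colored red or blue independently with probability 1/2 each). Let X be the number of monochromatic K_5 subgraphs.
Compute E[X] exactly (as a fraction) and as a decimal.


Let X = Σ_S X_S over the C(55, 5) = 3478761 subsets S of size 5, where X_S = 1 if the K_5 on S is monochromatic.
For a fixed S, the K_5 on S has C(5, 2) = 10 edges. P[all 10 edges red] = (1/2)^10, and likewise for blue, so P[monochromatic] = 2·(1/2)^10 = 2^{1 − 10} = 1/512.
Summing: E[X] = C(55, 5) · 2^{1 − 10} = 3478761 · 1/512 = 3478761/512.
Numerically: E[X] ≈ 6794.455.

E[X] = C(55,5)·2^(1−C(5,2)) = 3478761/512 ≈ 6794.455.


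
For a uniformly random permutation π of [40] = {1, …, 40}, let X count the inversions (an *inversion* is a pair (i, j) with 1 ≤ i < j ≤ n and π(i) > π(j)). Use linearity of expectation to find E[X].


Write X = Σ X_I over the C(40, 2) = 780 pairs i < j, with X_I the indicator of one inversion.
There are 780 indicators.
For each fixed pair i < j, the values π(i) and π(j) are two distinct elements of {1, …, 40} in uniformly random order; by symmetry P[π(i) > π(j)] = 1/2.
By linearity: E[X] = 780 · (1/2) = C(40, 2) · (1/2) = 780/2 = 390 ≈ 390.0000.

E[X] = 390 = 390.0000.


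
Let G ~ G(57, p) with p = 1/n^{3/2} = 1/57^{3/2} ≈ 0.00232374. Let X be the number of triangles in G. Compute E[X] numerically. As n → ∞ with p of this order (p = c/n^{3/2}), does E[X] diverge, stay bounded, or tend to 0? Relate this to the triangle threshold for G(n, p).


Number of potential triangles: C(57, 3) = 29260.
Each occurs with probability p³ ≈ (0.00232374)³ ≈ 1.25476718e-08.
By linearity: E[X] = C(57, 3)·p³ ≈ 29260 · 1.25476718e-08 ≈ 0.000367.
Since α = 3/2 > 1, p = c/n^{3/2} = o(1/n) is below the triangle threshold p ~ 1/n. Asymptotically E[X] ~ (c³/6)·n^{3(1−α)} = (1³/6)·n^{-1.5} → 0, so by Markov's inequality G has no triangles w.h.p.

E[X] ≈ 0.000367; in regime p = Θ(1/n^{3/2}) E[X] tends to 0 (below the triangle threshold p ~ 1/n).


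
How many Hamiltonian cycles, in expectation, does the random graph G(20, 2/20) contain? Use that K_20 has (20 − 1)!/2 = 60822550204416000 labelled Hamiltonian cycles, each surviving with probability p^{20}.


K_20 has (20 − 1)!/2 = 60822550204416000 labelled Hamiltonian cycles.
For each such Hamiltonian cycle H, let X_H = 1 if all 20 edges of H are present in G. Then P[X_H = 1] = p^{20} = (1/10)^{20} = 1/100000000000000000000.
By linearity: E[X] = Σ_H E[X_H] = 60822550204416000 · p^{20} = 60822550204416000 · 1/100000000000000000000 = 14849255421/24414062500000.
Numerically: E[X] ≈ 0.00060823.

E[X] = 60822550204416000 · (1/10)^{20} = 14849255421/24414062500000 ≈ 0.00060823.


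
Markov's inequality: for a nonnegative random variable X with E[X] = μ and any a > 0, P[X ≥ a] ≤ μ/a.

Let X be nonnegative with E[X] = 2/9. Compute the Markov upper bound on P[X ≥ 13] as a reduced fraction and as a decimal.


μ = E[X] = 2/9, a = 13.
Markov: P[X ≥ 13] ≤ μ/a = (2/9)/13 = 2/117.
Numerically: ≈ 0.017094.
(Since a = 13 > μ = 0.222222, the bound 2/117 is < 1 and informative.)

P[X ≥ 13] ≤ 2/117 ≈ 0.017094.


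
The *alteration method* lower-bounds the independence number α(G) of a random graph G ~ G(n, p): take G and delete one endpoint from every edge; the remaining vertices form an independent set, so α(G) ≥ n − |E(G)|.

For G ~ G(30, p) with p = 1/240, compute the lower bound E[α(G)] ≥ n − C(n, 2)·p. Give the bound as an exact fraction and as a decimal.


E[|E(G)|] = C(30, 2)·p = 435 · (1/240) = 29/16.
E[α(G)] ≥ n − E[|E(G)|] = 30 − 29/16 = 451/16.
Numerically: ≈ 28.187500.
(This is only a lower bound; the true E[α(G)] may be larger.)

E[α(G)] ≥ 451/16 ≈ 28.187500.


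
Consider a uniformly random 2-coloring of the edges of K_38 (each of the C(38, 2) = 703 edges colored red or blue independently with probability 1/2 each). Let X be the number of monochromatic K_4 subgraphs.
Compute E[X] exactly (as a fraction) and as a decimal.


Let X = Σ_S X_S over the C(38, 4) = 73815 subsets S of size 4, where X_S = 1 if the K_4 on S is monochromatic.
For a fixed S, the K_4 on S has C(4, 2) = 6 edges. P[all 6 edges red] = (1/2)^6, and likewise for blue, so P[monochromatic] = 2·(1/2)^6 = 2^{1 − 6} = 1/32.
By linearity of expectation: E[X] = C(38, 4) · 2^{1 − 6} = 73815 · 1/32 = 73815/32.
Numerically: E[X] ≈ 2306.71875.

E[X] = C(38,4)·2^(1−C(4,2)) = 73815/32 ≈ 2306.71875.


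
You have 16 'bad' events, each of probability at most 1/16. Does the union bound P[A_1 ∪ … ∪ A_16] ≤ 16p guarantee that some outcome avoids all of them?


Union bound: P[∪_{i=1}^{16} A_i] ≤ Σ_i P[A_i] ≤ 16·p = 16·(1/16) = 1.
Numerically: 1 ≈ 1.000000.
Is 1 < 1? NO.
Since the bound 1 is ≥ 1, the union bound is uninformative here; it does NOT by itself certify existence.

16·p = 1 ≈ 1.000000; existence NOT certified by the union bound.


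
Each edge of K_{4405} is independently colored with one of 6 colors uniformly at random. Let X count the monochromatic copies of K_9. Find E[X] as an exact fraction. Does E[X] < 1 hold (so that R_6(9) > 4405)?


E[X] = C(4405, 9) · 6^{1 − 36} = 1706862792900636302463627150 · 6^{−35} = 1706862792900636302463627150/1719070799748422591028658176.
As a reduced fraction: E[X] = 284477132150106050410604525/286511799958070431838109696 ≈ 0.992898.
Is E[X] < 1? YES.
Since E[X] < 1, there exists a 6-coloring of K_{4405} with no monochromatic K_9; hence R_6(9) > 4405.

E[X] = 284477132150106050410604525/286511799958070431838109696 ≈ 0.992898; E[X] < 1, so R_6(9) > 4405.


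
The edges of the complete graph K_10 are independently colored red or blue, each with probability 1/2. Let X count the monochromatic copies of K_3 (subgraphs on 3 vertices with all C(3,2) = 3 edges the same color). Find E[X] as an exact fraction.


Let X = Σ_S X_S over the C(10, 3) = 120 subsets S of size 3, where X_S = 1 if the K_3 on S is monochromatic.
For a fixed S, the K_3 on S has C(3, 2) = 3 edges. P[all 3 edges red] = (1/2)^3, and likewise for blue, so P[monochromatic] = 2·(1/2)^3 = 2^{1 − 3} = 1/4.
By linearity: E[X] = C(10, 3) · 2^{1 − 3} = 120 · 1/4 = 30.
Numerically: E[X] ≈ 30.00000.

E[X] = C(10,3)·2^(1−C(3,2)) = 30 ≈ 30.00000.


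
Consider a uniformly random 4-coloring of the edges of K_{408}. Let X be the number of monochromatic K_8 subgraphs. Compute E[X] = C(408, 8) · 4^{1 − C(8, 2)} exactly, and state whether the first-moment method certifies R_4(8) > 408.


E[X] = C(408, 8) · 4^{1 − 28} = 17773458424095231 · 4^{−27} = 17773458424095231/18014398509481984.
As a reduced fraction: E[X] = 17773458424095231/18014398509481984 ≈ 0.98663.
Is E[X] < 1? YES.
Since E[X] < 1, there exists a 4-coloring of K_{408} with no monochromatic K_8; hence R_4(8) > 408.

E[X] = 17773458424095231/18014398509481984 ≈ 0.98663; E[X] < 1, so R_4(8) > 408.


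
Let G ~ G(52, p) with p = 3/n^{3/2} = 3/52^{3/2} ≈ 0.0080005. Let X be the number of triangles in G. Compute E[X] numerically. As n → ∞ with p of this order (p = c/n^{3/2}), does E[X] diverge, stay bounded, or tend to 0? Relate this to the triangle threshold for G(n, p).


Number of potential triangles: C(52, 3) = 22100.
Each occurs with probability p³ ≈ (0.0080005)³ ≈ 5.1209286e-07.
By linearity: E[X] = C(52, 3)·p³ ≈ 22100 · 5.1209286e-07 ≈ 0.01132.
Since α = 3/2 > 1, p = c/n^{3/2} = o(1/n) is below the triangle threshold p ~ 1/n. Asymptotically E[X] ~ (c³/6)·n^{3(1−α)} = (3³/6)·n^{-1.5} → 0, so by Markov's inequality G has no triangles w.h.p.

E[X] ≈ 0.01132; in regime p = Θ(1/n^{3/2}) E[X] tends to 0 (below the triangle threshold p ~ 1/n).


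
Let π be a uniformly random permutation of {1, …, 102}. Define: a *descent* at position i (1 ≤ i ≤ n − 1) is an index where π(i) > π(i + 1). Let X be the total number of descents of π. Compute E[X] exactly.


Write X = Σ X_I over i = 1, …, 101, with X_I the indicator of one descent.
There are 101 indicators.
For each fixed i, the pair (π(i), π(i+1)) is a uniformly random ordered pair of distinct values from {1, …, 102}; by symmetry P[π(i) > π(i+1)] = 1/2.
By linearity: E[X] = 101 · (1/2) = (102 − 1) · (1/2) = 101/2 ≈ 50.500000.

E[X] = 101/2 = 50.500000.


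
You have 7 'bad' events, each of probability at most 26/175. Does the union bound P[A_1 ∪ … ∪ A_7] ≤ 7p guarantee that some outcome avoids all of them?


Union bound: P[∪_{i=1}^{7} A_i] ≤ Σ_i P[A_i] ≤ 7·p = 7·(26/175) = 26/25.
Numerically: 26/25 ≈ 1.0400000.
Is 26/25 < 1? NO.
Since the bound 26/25 is ≥ 1, the union bound is uninformative here; it does NOT by itself certify existence.

7·p = 26/25 ≈ 1.0400000; existence NOT certified by the union bound.


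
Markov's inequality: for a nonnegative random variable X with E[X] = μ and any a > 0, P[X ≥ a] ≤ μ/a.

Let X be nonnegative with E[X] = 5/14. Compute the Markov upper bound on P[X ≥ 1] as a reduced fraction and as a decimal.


μ = E[X] = 5/14, a = 1.
Markov: P[X ≥ 1] ≤ μ/a = (5/14)/1 = 5/14.
Numerically: ≈ 0.3571.
(Since a = 1 > μ = 0.3571, the bound 5/14 is < 1 and informative.)

P[X ≥ 1] ≤ 5/14 ≈ 0.3571.


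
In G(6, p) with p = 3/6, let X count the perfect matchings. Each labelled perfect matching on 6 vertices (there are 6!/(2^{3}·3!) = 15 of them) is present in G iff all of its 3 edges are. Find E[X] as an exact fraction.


K_6 has 6!/(2^{3}·3!) = 15 labelled perfect matchings.
For each such perfect matching H, let X_H = 1 if all 3 edges of H are present in G. Then P[X_H = 1] = p^{3} = (1/2)^{3} = 1/8.
By linearity: E[X] = Σ_H E[X_H] = 15 · p^{3} = 15 · 1/8 = 15/8.
Numerically: E[X] ≈ 1.875.

E[X] = 15 · (1/2)^{3} = 15/8 ≈ 1.875.


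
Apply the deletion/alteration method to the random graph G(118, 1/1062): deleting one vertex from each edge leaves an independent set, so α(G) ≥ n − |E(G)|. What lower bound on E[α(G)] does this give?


E[|E(G)|] = C(118, 2)·p = 6903 · (1/1062) = 13/2.
E[α(G)] ≥ n − E[|E(G)|] = 118 − 13/2 = 223/2.
Numerically: ≈ 111.500.
(This is only a lower bound; the true E[α(G)] may be larger.)

E[α(G)] ≥ 223/2 ≈ 111.500.


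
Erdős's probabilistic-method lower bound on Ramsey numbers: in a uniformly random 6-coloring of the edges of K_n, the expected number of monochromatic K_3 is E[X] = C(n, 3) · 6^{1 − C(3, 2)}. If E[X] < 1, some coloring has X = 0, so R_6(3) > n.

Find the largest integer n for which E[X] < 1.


We need C(n, 3) · 6^{1 − 3} < 1, i.e. C(n, 3) < 6^{3 − 1} = 36.
Check values of n near the boundary:
  n = 6: C(6, 3) = 20; 20 < 36? YES
  n = 7: C(7, 3) = 35; 35 < 36? YES
  n = 8: C(8, 3) = 56; 56 < 36? NO
The largest n with C(n, 3) < 36 is n = 7 (where E[X] = 35/36 ≈ 0.972222). Hence R_6(3) > 7, i.e. R_6(3) ≥ 8.

Largest n = 7; hence R_6(3) > 7.


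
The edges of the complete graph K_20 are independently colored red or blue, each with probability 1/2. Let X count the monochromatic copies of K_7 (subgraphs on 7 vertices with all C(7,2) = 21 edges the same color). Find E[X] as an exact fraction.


Let X = Σ_S X_S over the C(20, 7) = 77520 subsets S of size 7, where X_S = 1 if the K_7 on S is monochromatic.
For a fixed S, the K_7 on S has C(7, 2) = 21 edges. P[all 21 edges red] = (1/2)^21, and likewise for blue, so P[monochromatic] = 2·(1/2)^21 = 2^{1 − 21} = 1/1048576.
Summing: E[X] = C(20, 7) · 2^{1 − 21} = 77520 · 1/1048576 = 4845/65536.
Numerically: E[X] ≈ 0.074.

E[X] = C(20,7)·2^(1−C(7,2)) = 4845/65536 ≈ 0.074.


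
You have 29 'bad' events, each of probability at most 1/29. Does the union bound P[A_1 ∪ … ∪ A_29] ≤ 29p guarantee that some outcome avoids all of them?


Union bound: P[∪_{i=1}^{29} A_i] ≤ Σ_i P[A_i] ≤ 29·p = 29·(1/29) = 1.
Numerically: 1 ≈ 1.000000.
Is 1 < 1? NO.
Since the bound 1 is ≥ 1, the union bound is uninformative here; it does NOT by itself certify existence.

29·p = 1 ≈ 1.000000; existence NOT certified by the union bound.


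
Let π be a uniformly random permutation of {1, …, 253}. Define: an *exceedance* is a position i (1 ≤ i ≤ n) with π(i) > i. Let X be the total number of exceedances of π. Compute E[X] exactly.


Write X = Σ_{i=1}^{253} X_i, where X_i = 1_{π(i) > i}.
For each fixed i, π(i) is uniform over {1, …, 253} (marginal of a uniform permutation), so P[π(i) > i] = (n − i)/n. Summing: Σ_{i=1}^{253} (n − i)/n = (0 + 1 + … + 252)/253 = 253(253 − 1)/(2·253) = (253 − 1)/2.
Hence E[X] = Σ_{i=1}^{253} (253 − i)/253 = 126 ≈ 126.0000.

E[X] = 126 = 126.0000.


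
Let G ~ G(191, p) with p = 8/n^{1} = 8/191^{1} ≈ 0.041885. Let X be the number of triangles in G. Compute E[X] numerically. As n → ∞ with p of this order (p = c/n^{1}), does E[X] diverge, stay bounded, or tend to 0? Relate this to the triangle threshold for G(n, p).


Number of potential triangles: C(191, 3) = 1143135.
Each occurs with probability p³ ≈ (0.041885)³ ≈ 7.3480120e-05.
By linearity: E[X] = C(191, 3)·p³ ≈ 1143135 · 7.3480120e-05 ≈ 83.99770.
Here α = 1, so p = 8/n is exactly at the triangle threshold p ~ 1/n. Asymptotically E[X] → c³/6 = 8³/6 = 256/3 ≈ 85.33333, a bounded constant. In this regime the triangle count is asymptotically Poisson(c³/6).

E[X] ≈ 83.99770; in regime p = Θ(1/n^{1}) E[X] stays bounded (at the triangle threshold p ~ 1/n).


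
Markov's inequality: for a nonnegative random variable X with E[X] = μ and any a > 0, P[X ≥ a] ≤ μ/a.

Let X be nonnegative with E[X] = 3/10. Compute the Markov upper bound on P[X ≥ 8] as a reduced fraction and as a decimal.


μ = E[X] = 3/10, a = 8.
Markov: P[X ≥ 8] ≤ μ/a = (3/10)/8 = 3/80.
Numerically: ≈ 0.03750.
(Since a = 8 > μ = 0.30000, the bound 3/80 is < 1 and informative.)

P[X ≥ 8] ≤ 3/80 ≈ 0.03750.


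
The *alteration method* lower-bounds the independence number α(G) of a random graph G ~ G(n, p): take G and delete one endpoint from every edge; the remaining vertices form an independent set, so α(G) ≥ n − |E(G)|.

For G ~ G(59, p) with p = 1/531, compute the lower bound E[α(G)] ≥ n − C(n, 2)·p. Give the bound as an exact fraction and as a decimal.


E[|E(G)|] = C(59, 2)·p = 1711 · (1/531) = 29/9.
E[α(G)] ≥ n − E[|E(G)|] = 59 − 29/9 = 502/9.
Numerically: ≈ 55.777778.
(This is only a lower bound; the true E[α(G)] may be larger.)

E[α(G)] ≥ 502/9 ≈ 55.777778.
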